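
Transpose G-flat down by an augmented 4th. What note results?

G down a perfect fourth is D, so the target letter is D.
From Gb, an augmented fourth is 6 semitones down: Dbb.

Dbb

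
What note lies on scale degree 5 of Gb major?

The Gb major scale runs Gb Ab Bb Cb Db Eb F.
Degree 5 is Db.

Db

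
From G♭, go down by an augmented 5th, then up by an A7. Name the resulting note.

An augmented fifth down from Gb is Cbb (letter C, 8 semitones down).
An augmented seventh up from Cbb is Bb (letter B, 12 semitones up).

Bb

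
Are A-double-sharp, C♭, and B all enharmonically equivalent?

Yes

A## is pitch class 11; Cb is pitch class 11; B is pitch class 11.
All spellings map to pitch class 11, so they are enharmonically equivalent.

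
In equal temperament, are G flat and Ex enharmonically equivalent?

Yes

Gb is pitch class 6; E## is pitch class 6.
All spellings map to pitch class 6, so they are enharmonically equivalent.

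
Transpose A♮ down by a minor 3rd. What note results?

F#

A third below A lands on the letter F.
A minor third spans 3 semitones, so A moves to pitch class 6. On the letter F that is F#.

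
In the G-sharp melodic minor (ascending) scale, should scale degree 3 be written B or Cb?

Each scale degree takes a distinct letter name. Degree 3 of a scale on G must use the letter B.
B and Cb are enharmonically the same pitch, but only B uses the letter B, so it is the correct spelling here.

B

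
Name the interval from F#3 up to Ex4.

The letter names run F→E, a span of 6 letter steps, so the interval is some kind of seventh.
F# to E## is 12 semitones. A major seventh is 11, so 12 makes it augmented.

augmented seventh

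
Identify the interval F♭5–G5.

augmented second

The letter names run F→G, a span of 1 letter step, so the interval is some kind of second.
Fb to G is 3 semitones. A major second is 2, so 3 makes it augmented.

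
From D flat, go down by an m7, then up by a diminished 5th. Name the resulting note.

Bbb

A minor seventh down from Db is Eb (letter E, 10 semitones down).
A diminished fifth up from Eb is Bbb (letter B, 6 semitones up).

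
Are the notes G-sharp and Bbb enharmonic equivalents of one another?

G# is pitch class 8; Bbb is pitch class 9.
The pitch classes differ (8 vs. 9), so they are not enharmonic equivalents.

No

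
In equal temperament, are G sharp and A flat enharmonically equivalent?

Yes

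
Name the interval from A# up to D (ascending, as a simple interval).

Counting letters A–B–C–D gives a fourth.
A#→D = 4 semitones, 1 narrower than the perfect fourth (5), so diminished.

diminished fourth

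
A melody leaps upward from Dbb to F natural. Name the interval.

Counting letters D–E–F gives a third.
Dbb→F = 5 semitones, 1 wider than the major third (4), so augmented.

augmented third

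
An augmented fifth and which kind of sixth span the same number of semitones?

An augmented fifth spans 8 semitones.
A sixth spanning 8 semitones is minor (the major sixth is 9).

minor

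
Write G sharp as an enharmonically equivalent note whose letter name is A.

Ab

G# is pitch class 8. The letter A alone is pitch class 9.
To reach pitch class 8 from A requires an offset of -1 semitone, i.e. flat: Ab.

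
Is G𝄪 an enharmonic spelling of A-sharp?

No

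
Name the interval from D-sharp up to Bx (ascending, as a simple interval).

augmented sixth

Counting letters D–E–F–G–A–B gives a sixth.
D#→B## = 10 semitones, 1 wider than the major sixth (9), so augmented.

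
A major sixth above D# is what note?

B#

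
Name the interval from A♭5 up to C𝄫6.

The letter names run A→C, a span of 2 letter steps, so the interval is some kind of third.
Ab to Cbb is 2 semitones. A major third is 4, so 2 makes it diminished.

diminished third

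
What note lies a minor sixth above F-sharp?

D

A sixth above F lands on the letter D.
A minor sixth spans 8 semitones, so F# moves to pitch class 2. On the letter D that is D.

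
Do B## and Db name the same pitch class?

Yes

B## = pitch class 1 and Db = pitch class 1 — the same pitch class, so they are enharmonic equivalents.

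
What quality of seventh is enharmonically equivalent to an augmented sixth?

minor

An augmented sixth spans 10 semitones.
A seventh spanning 10 semitones is minor (the major seventh is 11).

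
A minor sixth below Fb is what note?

F down a major sixth is Ab, so the target letter is A.
From Fb, a minor sixth is 8 semitones down: Ab.

Ab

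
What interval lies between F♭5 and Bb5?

augmented fourth

Counting letters F–G–A–B gives a fourth.
Fb→Bb = 6 semitones, 1 wider than the perfect fourth (5), so augmented.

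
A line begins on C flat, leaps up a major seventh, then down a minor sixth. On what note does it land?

A major seventh up from Cb is Bb (letter B, 11 semitones up).
A minor sixth down from Bb is D (letter D, 8 semitones down).

D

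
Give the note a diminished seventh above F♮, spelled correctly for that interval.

F up a major seventh is E, so the target letter is E.
From F, a diminished seventh is 9 semitones up: Ebb.

Ebb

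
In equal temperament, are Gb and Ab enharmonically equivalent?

No

Gb is pitch class 6; Ab is pitch class 8.
The pitch classes differ (6 vs. 8), so they are not enharmonic equivalents.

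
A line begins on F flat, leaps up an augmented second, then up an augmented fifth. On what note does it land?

An augmented second up from Fb is G (letter G, 3 semitones up).
An augmented fifth up from G is D# (letter D, 8 semitones up).

D#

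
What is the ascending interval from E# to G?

Counting letters E–F–G gives a third.
E#→G = 2 semitones, 2 narrower than the major third (4), so diminished.

diminished third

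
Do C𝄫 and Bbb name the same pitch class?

No

Two spellings are enharmonically equivalent only if they share a pitch class.
Here Cbb → 10, Bbb → 9; 9 ≠ 10, so they are not.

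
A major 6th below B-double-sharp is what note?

D##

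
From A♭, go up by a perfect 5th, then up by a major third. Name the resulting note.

G

A perfect fifth up from Ab is Eb (letter E, 7 semitones up).
A major third up from Eb is G (letter G, 4 semitones up).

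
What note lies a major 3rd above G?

B

A third above G lands on the letter B.
A major third spans 4 semitones, so G moves to pitch class 11. On the letter B that is B.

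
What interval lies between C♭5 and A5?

augmented sixth

The letter names run C→A, a span of 5 letter steps, so the interval is some kind of sixth.
Cb to A is 10 semitones. A major sixth is 9, so 10 makes it augmented.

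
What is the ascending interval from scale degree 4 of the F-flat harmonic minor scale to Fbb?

diminished fifth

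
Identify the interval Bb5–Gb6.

minor sixth

Counting letters B–C–D–E–F–G gives a sixth.
Bb→Gb = 8 semitones, 1 narrower than the major sixth (9), so minor.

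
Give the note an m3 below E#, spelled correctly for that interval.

E down a major third is C, so the target letter is C.
From E#, a minor third is 3 semitones down: C##.

C##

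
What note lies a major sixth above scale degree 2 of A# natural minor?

G##

Scale degree 2 of A# natural minor is B#.
A major sixth (9 semitones) above B# lands on the letter G, giving G##.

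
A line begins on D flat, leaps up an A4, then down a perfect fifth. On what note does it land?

An augmented fourth up from Db is G (letter G, 6 semitones up).
A perfect fifth down from G is C (letter C, 7 semitones down).

C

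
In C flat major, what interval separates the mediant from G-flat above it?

The mediant of Cb major is Eb.
Eb up to Gb: letters E→G make it a third; 3 semitones makes it minor.

minor third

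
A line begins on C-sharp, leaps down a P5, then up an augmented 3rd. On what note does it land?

A##

A perfect fifth down from C# is F# (letter F, 7 semitones down).
An augmented third up from F# is A## (letter A, 5 semitones up).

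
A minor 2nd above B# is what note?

B up a major second is C#, so the target letter is C.
From B#, a minor second is 1 semitone up: C#.

C#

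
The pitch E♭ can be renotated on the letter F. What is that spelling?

Fbb

Eb is pitch class 3. The letter F alone is pitch class 5.
To reach pitch class 3 from F requires an offset of -2 semitones, i.e. double flat: Fbb.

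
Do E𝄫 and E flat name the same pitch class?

Two spellings are enharmonically equivalent only if they share a pitch class.
Here Ebb → 2, Eb → 3; 2 ≠ 3, so they are not.

No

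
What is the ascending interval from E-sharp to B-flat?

The letter names run E→B, a span of 4 letter steps, so the interval is some kind of fifth.
E# to Bb is 5 semitones. A perfect fifth is 7, so 5 makes it doubly diminished.

doubly diminished fifth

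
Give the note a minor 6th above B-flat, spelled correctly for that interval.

A sixth above B lands on the letter G.
A minor sixth spans 8 semitones, so Bb moves to pitch class 6. On the letter G that is Gb.

Gb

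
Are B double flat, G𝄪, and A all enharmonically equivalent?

Yes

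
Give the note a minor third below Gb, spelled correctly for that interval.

G down a major third is Eb, so the target letter is E.
From Gb, a minor third is 3 semitones down: Eb.

Eb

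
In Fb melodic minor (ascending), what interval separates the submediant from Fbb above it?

diminished third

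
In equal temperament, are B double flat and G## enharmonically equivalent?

Bbb = pitch class 9 and G## = pitch class 9 — the same pitch class, so they are enharmonic equivalents.

Yes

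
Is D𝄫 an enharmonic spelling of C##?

Dbb is pitch class 0; C## is pitch class 2.
The pitch classes differ (0 vs. 2), so they are not enharmonic equivalents.

No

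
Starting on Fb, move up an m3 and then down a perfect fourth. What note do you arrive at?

Ebb

A minor third up from Fb is Abb (letter A, 3 semitones up).
A perfect fourth down from Abb is Ebb (letter E, 5 semitones down).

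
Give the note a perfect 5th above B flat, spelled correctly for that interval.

F

B up a perfect fifth is F#, so the target letter is F.
From Bb, a perfect fifth is 7 semitones up: F.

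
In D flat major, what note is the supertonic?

The Db major scale runs Db Eb F Gb Ab Bb C.
Degree 2 is Eb.

Eb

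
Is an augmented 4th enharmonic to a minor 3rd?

No

An augmented fourth spans 6 semitones; a minor third spans 3.
The spans differ, so they are not enharmonic equivalents.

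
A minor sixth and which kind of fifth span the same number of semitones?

augmented

A minor sixth spans 8 semitones.
A fifth spanning 8 semitones is augmented (the perfect fifth is 7).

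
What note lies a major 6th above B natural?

A sixth above B lands on the letter G.
A major sixth spans 9 semitones, so B moves to pitch class 8. On the letter G that is G#.

G#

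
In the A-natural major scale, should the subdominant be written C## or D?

D

Each scale degree takes a distinct letter name. Degree 4 of a scale on A must use the letter D.
D and C## are enharmonically the same pitch, but only D uses the letter D, so it is the correct spelling here.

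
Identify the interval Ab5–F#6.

augmented sixth

The letter names run A→F, a span of 5 letter steps, so the interval is some kind of sixth.
Ab to F# is 10 semitones. A major sixth is 9, so 10 makes it augmented.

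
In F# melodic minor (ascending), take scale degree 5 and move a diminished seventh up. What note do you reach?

Scale degree 5 of F# melodic minor (ascending) is C#.
A diminished seventh (9 semitones) above C# lands on the letter B, giving Bb.

Bb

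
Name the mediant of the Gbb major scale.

Bbb

The Gbb major scale runs Gbb Abb Bbb Cbb Dbb Ebb Fb.
Degree 3 is Bbb.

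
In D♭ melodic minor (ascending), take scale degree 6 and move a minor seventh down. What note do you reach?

Scale degree 6 of Db melodic minor (ascending) is Bb.
A minor seventh (10 semitones) below Bb lands on the letter C, giving C.

C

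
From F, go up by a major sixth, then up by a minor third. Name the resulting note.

F

A major sixth up from F is D (letter D, 9 semitones up).
A minor third up from D is F (letter F, 3 semitones up).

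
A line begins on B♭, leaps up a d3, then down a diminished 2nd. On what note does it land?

A diminished third up from Bb is Dbb (letter D, 2 semitones up).
A diminished second down from Dbb is C (letter C, 0 semitones down).

C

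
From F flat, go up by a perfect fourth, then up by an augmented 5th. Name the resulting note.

A perfect fourth up from Fb is Bbb (letter B, 5 semitones up).
An augmented fifth up from Bbb is F (letter F, 8 semitones up).

F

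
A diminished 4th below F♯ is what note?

C##

F down a perfect fourth is C, so the target letter is C.
From F#, a diminished fourth is 4 semitones down: C##.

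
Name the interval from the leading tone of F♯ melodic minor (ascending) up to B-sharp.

perfect fifth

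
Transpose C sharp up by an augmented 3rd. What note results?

C up a major third is E, so the target letter is E.
From C#, an augmented third is 5 semitones up: E##.

E##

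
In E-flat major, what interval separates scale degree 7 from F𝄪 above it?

augmented third

Scale degree 7 of Eb major is D.
D up to F##: letters D→F make it a third; 5 semitones makes it augmented.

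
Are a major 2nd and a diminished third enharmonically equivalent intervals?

A major second spans 2 semitones; a diminished third spans 2.
They are enharmonically equivalent.

Yes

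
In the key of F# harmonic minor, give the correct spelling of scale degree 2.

G#

The F# harmonic minor scale runs F# G# A B C# D E#.
Degree 2 is G#.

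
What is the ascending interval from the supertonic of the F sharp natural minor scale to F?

The supertonic of F# natural minor is G#.
G# up to F: letters G→F make it a seventh; 9 semitones makes it diminished.

diminished seventh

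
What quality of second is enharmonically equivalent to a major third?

A major third spans 4 semitones.
A second spanning 4 semitones is doubly augmented (the major second is 2).

doubly augmented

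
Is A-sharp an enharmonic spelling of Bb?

Yes

A# = pitch class 10 and Bb = pitch class 10 — the same pitch class, so they are enharmonic equivalents.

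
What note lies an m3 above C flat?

Ebb

C up a major third is E, so the target letter is E.
From Cb, a minor third is 3 semitones up: Ebb.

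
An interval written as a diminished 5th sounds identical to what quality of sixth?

doubly diminished

A diminished fifth spans 6 semitones.
A sixth spanning 6 semitones is doubly diminished (the major sixth is 9).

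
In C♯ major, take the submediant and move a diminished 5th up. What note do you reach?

E

The submediant of C# major is A#.
A diminished fifth (6 semitones) above A# lands on the letter E, giving E.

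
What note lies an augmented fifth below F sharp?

Bb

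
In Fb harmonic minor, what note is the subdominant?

Bbb

The Fb harmonic minor scale runs Fb Gb Abb Bbb Cb Dbb Eb.
Degree 4 is Bbb.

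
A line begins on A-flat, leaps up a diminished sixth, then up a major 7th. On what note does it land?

Ebb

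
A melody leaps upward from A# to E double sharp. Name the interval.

Counting letters A–B–C–D–E gives a fifth.
A#→E## = 8 semitones, 1 wider than the perfect fifth (7), so augmented.

augmented fifth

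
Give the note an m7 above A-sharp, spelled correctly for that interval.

G#

A seventh above A lands on the letter G.
A minor seventh spans 10 semitones, so A# moves to pitch class 8. On the letter G that is G#.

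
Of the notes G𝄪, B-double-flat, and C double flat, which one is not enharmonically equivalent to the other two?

In 12-tone equal temperament, enharmonic equivalents share a pitch class. G## is pitch class 9; Bbb is pitch class 9; Cbb is pitch class 10.
G## and Bbb share pitch class 9, while Cbb is pitch class 10.

Cbb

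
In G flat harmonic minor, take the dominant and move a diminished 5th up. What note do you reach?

The dominant of Gb harmonic minor is Db.
A diminished fifth (6 semitones) above Db lands on the letter A, giving Abb.

Abb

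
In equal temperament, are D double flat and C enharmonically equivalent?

Dbb is pitch class 0; C is pitch class 0.
All spellings map to pitch class 0, so they are enharmonically equivalent.

Yes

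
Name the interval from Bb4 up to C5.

major second

The letter names run B→C, a span of 1 letter step, so the interval is some kind of second.
Bb to C is 2 semitones. A major second is 2, so 2 makes it major.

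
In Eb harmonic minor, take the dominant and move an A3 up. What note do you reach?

The dominant of Eb harmonic minor is Bb.
An augmented third (5 semitones) above Bb lands on the letter D, giving D#.

D#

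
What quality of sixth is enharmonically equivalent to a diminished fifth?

doubly diminished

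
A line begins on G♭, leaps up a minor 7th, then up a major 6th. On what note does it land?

Db

A minor seventh up from Gb is Fb (letter F, 10 semitones up).
A major sixth up from Fb is Db (letter D, 9 semitones up).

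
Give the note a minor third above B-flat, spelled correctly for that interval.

Db

A third above B lands on the letter D.
A minor third spans 3 semitones, so Bb moves to pitch class 1. On the letter D that is Db.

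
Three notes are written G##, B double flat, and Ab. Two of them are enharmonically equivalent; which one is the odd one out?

In 12-tone equal temperament, enharmonic equivalents share a pitch class. G## is pitch class 9; Bbb is pitch class 9; Ab is pitch class 8.
G## and Bbb share pitch class 9, while Ab is pitch class 8.

Ab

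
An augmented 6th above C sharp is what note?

A##

C up a major sixth is A, so the target letter is A.
From C#, an augmented sixth is 10 semitones up: A##.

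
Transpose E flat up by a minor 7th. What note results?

Db

A seventh above E lands on the letter D.
A minor seventh spans 10 semitones, so Eb moves to pitch class 1. On the letter D that is Db.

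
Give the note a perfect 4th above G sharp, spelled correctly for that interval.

C#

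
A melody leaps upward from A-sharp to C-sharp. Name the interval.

The letter names run A→C, a span of 2 letter steps, so the interval is some kind of third.
A# to C# is 3 semitones. A major third is 4, so 3 makes it minor.

minor third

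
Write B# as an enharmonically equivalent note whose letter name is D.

Dbb

B# is pitch class 0. The letter D alone is pitch class 2.
To reach pitch class 0 from D requires an offset of -2 semitones, i.e. double flat: Dbb.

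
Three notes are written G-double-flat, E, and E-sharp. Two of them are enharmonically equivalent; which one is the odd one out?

E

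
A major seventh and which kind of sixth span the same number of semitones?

A major seventh spans 11 semitones.
A sixth spanning 11 semitones is doubly augmented (the major sixth is 9).

doubly augmented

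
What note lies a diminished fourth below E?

B#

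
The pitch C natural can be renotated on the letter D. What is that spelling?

Dbb

Plain D sits 2 semitones above C, so on the letter D the same pitch needs a double flat: Dbb.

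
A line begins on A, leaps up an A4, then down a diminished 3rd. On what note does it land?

B##

An augmented fourth up from A is D# (letter D, 6 semitones up).
A diminished third down from D# is B## (letter B, 2 semitones down).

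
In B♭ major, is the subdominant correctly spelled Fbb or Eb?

Eb

Each scale degree takes a distinct letter name. Degree 4 of a scale on B must use the letter E.
Eb and Fbb are enharmonically the same pitch, but only Eb uses the letter E, so it is the correct spelling here.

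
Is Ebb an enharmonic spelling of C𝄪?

Ebb is pitch class 2; C## is pitch class 2.
All spellings map to pitch class 2, so they are enharmonically equivalent.

Yes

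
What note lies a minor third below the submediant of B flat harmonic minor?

Eb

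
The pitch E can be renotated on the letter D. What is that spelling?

E is pitch class 4. The letter D alone is pitch class 2.
To reach pitch class 4 from D requires an offset of +2 semitones, i.e. double sharp: D##.

D##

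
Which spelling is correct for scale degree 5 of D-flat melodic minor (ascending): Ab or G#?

Ab

Each scale degree takes a distinct letter name. Degree 5 of a scale on D must use the letter A.
Ab and G# are enharmonically the same pitch, but only Ab uses the letter A, so it is the correct spelling here.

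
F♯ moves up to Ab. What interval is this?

Counting letters F–G–A gives a third.
F#→Ab = 2 semitones, 2 narrower than the major third (4), so diminished.

diminished third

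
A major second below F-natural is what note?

A second below F lands on the letter E.
A major second spans 2 semitones, so F moves to pitch class 3. On the letter E that is Eb.

Eb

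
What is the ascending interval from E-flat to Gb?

minor third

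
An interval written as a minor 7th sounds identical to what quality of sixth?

augmented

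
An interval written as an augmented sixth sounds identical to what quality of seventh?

An augmented sixth spans 10 semitones.
A seventh spanning 10 semitones is minor (the major seventh is 11).

minor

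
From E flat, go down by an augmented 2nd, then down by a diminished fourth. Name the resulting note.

Ab

An augmented second down from Eb is Dbb (letter D, 3 semitones down).
A diminished fourth down from Dbb is Ab (letter A, 4 semitones down).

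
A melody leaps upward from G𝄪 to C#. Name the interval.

diminished fourth

Counting letters G–A–B–C gives a fourth.
G##→C# = 4 semitones, 1 narrower than the perfect fourth (5), so diminished.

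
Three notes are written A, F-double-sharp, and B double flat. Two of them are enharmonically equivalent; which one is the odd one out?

F##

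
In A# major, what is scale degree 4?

Degree 4 takes the letter 3 steps above A, which is D.
In major, degree 4 sits 5 semitones above the tonic. A# + 5 semitones is pitch class 3, spelled on D as D#.

D#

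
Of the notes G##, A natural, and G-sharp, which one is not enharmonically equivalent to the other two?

In 12-tone equal temperament, enharmonic equivalents share a pitch class. G## is pitch class 9; A is pitch class 9; G# is pitch class 8.
G## and A share pitch class 9, while G# is pitch class 8.

G#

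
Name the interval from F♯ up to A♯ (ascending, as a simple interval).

The letter names run F→A, a span of 2 letter steps, so the interval is some kind of third.
F# to A# is 4 semitones. A major third is 4, so 4 makes it major.

major third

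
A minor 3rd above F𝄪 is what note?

A third above F lands on the letter A.
A minor third spans 3 semitones, so F## moves to pitch class 10. On the letter A that is A#.

A#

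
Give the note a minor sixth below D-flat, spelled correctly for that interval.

F

A sixth below D lands on the letter F.
A minor sixth spans 8 semitones, so Db moves to pitch class 5. On the letter F that is F.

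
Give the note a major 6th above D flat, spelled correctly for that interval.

D up a major sixth is B, so the target letter is B.
From Db, a major sixth is 9 semitones up: Bb.

Bb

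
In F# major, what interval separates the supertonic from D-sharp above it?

perfect fifth

The supertonic of F# major is G#.
G# up to D#: letters G→D make it a fifth; 7 semitones makes it perfect.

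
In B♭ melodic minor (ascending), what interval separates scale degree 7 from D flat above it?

Scale degree 7 of Bb melodic minor (ascending) is A.
A up to Db: letters A→D make it a fourth; 4 semitones makes it diminished.

diminished fourth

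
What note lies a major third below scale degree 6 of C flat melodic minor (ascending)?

Scale degree 6 of Cb melodic minor (ascending) is Ab.
A major third (4 semitones) below Ab lands on the letter F, giving Fb.

Fb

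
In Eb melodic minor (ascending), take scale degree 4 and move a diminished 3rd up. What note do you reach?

Scale degree 4 of Eb melodic minor (ascending) is Ab.
A diminished third (2 semitones) above Ab lands on the letter C, giving Cbb.

Cbb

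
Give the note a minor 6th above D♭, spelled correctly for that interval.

A sixth above D lands on the letter B.
A minor sixth spans 8 semitones, so Db moves to pitch class 9. On the letter B that is Bbb.

Bbb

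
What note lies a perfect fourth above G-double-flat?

A fourth above G lands on the letter C.
A perfect fourth spans 5 semitones, so Gbb moves to pitch class 10. On the letter C that is Cbb.

Cbb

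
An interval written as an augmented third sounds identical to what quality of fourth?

An augmented third spans 5 semitones.
A fourth spanning 5 semitones is perfect (the perfect fourth is 5).

perfect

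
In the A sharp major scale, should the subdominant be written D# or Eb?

Each scale degree takes a distinct letter name. Degree 4 of a scale on A must use the letter D.
D# and Eb are enharmonically the same pitch, but only D# uses the letter D, so it is the correct spelling here.

D#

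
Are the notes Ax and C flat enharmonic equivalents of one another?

Yes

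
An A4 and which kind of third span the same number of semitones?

doubly augmented

An augmented fourth spans 6 semitones.
A third spanning 6 semitones is doubly augmented (the major third is 4).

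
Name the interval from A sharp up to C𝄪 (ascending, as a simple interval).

Counting letters A–B–C gives a third.
A#→C## = 4 semitones, exactly the major third.

major third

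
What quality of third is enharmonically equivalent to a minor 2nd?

doubly diminished

A minor second spans 1 semitone.
A third spanning 1 semitone is doubly diminished (the major third is 4).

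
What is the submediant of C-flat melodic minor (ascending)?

Degree 6 takes the letter 5 steps above C, which is A.
In melodic minor (ascending), degree 6 sits 9 semitones above the tonic. Cb + 9 semitones is pitch class 8, spelled on A as Ab.

Ab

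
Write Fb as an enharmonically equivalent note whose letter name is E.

E

Fb is pitch class 4. The letter E alone is pitch class 4.
Pitch class 4 on E needs no accidental: E.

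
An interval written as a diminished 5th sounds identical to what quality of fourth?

A diminished fifth spans 6 semitones.
A fourth spanning 6 semitones is augmented (the perfect fourth is 5).

augmented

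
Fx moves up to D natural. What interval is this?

Counting letters F–G–A–B–C–D gives a sixth.
F##→D = 7 semitones, 2 narrower than the major sixth (9), so diminished.

diminished sixth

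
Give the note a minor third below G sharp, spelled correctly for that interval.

G down a major third is Eb, so the target letter is E.
From G#, a minor third is 3 semitones down: E#.

E#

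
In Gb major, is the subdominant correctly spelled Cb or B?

Cb

Each scale degree takes a distinct letter name. Degree 4 of a scale on G must use the letter C.
Cb and B are enharmonically the same pitch, but only Cb uses the letter C, so it is the correct spelling here.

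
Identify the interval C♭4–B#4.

doubly augmented seventh

Counting letters C–D–E–F–G–A–B gives a seventh.
Cb→B# = 13 semitones, 2 wider than the major seventh (11), so doubly augmented.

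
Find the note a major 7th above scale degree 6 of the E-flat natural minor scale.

Scale degree 6 of Eb natural minor is Cb.
A major seventh (11 semitones) above Cb lands on the letter B, giving Bb.

Bb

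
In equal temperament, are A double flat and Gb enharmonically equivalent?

No

Abb is pitch class 7; Gb is pitch class 6.
The pitch classes differ (7 vs. 6), so they are not enharmonic equivalents.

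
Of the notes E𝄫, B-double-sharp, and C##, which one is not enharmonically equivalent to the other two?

In 12-tone equal temperament, enharmonic equivalents share a pitch class. Ebb is pitch class 2; B## is pitch class 1; C## is pitch class 2.
Ebb and C## share pitch class 2, while B## is pitch class 1.

B##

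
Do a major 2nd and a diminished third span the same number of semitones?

Yes

A major second spans 2 semitones; a diminished third spans 2.
They are enharmonically equivalent.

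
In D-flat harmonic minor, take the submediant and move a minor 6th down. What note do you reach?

The submediant of Db harmonic minor is Bbb.
A minor sixth (8 semitones) below Bbb lands on the letter D, giving Db.

Db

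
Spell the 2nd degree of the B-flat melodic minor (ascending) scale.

C

Degree 2 takes the letter 1 step above B, which is C.
In melodic minor (ascending), degree 2 sits 2 semitones above the tonic. Bb + 2 semitones is pitch class 0, spelled on C as C.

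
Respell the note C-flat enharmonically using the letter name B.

B

Cb is pitch class 11. The letter B alone is pitch class 11.
Pitch class 11 on B needs no accidental: B.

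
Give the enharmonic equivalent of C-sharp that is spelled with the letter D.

Plain D sits 1 semitone above C#, so on the letter D the same pitch needs a flat: Db.

Db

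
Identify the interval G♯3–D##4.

The letter names run G→D, a span of 4 letter steps, so the interval is some kind of fifth.
G# to D## is 8 semitones. A perfect fifth is 7, so 8 makes it augmented.

augmented fifth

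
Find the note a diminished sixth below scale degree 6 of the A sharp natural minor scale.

A##

Scale degree 6 of A# natural minor is F#.
A diminished sixth (7 semitones) below F# lands on the letter A, giving A##.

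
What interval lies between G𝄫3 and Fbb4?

minor seventh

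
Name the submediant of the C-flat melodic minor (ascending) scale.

Degree 6 takes the letter 5 steps above C, which is A.
In melodic minor (ascending), degree 6 sits 9 semitones above the tonic. Cb + 9 semitones is pitch class 8, spelled on A as Ab.

Ab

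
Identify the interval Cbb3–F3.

doubly augmented fourth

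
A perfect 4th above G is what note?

C

G up a perfect fourth is C, so the target letter is C.
From G, a perfect fourth is 5 semitones up: C.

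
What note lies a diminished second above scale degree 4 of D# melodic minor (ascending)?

Ab

Scale degree 4 of D# melodic minor (ascending) is G#.
A diminished second (0 semitones) above G# lands on the letter A, giving Ab.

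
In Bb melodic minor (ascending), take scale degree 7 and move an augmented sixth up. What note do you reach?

F##

Scale degree 7 of Bb melodic minor (ascending) is A.
An augmented sixth (10 semitones) above A lands on the letter F, giving F##.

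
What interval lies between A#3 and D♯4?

perfect fourth

The letter names run A→D, a span of 3 letter steps, so the interval is some kind of fourth.
A# to D# is 5 semitones. A perfect fourth is 5, so 5 makes it perfect.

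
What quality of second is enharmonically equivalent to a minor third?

A minor third spans 3 semitones.
A second spanning 3 semitones is augmented (the major second is 2).

augmented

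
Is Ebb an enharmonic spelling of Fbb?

No

Two spellings are enharmonically equivalent only if they share a pitch class.
Here Ebb → 2, Fbb → 3; 2 ≠ 3, so they are not.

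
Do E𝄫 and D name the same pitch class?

Ebb = pitch class 2 and D = pitch class 2 — the same pitch class, so they are enharmonic equivalents.

Yes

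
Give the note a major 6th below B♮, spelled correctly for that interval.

D

A sixth below B lands on the letter D.
A major sixth spans 9 semitones, so B moves to pitch class 2. On the letter D that is D.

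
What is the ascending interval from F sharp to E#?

major seventh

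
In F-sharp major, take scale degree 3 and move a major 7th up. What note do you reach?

Scale degree 3 of F# major is A#.
A major seventh (11 semitones) above A# lands on the letter G, giving G##.

G##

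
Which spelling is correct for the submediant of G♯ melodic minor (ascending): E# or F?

Each scale degree takes a distinct letter name. Degree 6 of a scale on G must use the letter E.
E# and F are enharmonically the same pitch, but only E# uses the letter E, so it is the correct spelling here.

E#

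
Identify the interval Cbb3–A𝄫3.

major sixth

The letter names run C→A, a span of 5 letter steps, so the interval is some kind of sixth.
Cbb to Abb is 9 semitones. A major sixth is 9, so 9 makes it major.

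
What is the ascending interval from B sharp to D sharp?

The letter names run B→D, a span of 2 letter steps, so the interval is some kind of third.
B# to D# is 3 semitones. A major third is 4, so 3 makes it minor.

minor third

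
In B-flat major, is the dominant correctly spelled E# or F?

F

Each scale degree takes a distinct letter name. Degree 5 of a scale on B must use the letter F.
F and E# are enharmonically the same pitch, but only F uses the letter F, so it is the correct spelling here.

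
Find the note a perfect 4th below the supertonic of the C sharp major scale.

The supertonic of C# major is D#.
A perfect fourth (5 semitones) below D# lands on the letter A, giving A#.

A#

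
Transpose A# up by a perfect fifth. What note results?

E#

A fifth above A lands on the letter E.
A perfect fifth spans 7 semitones, so A# moves to pitch class 5. On the letter E that is E#.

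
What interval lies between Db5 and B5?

augmented sixth

Counting letters D–E–F–G–A–B gives a sixth.
Db→B = 10 semitones, 1 wider than the major sixth (9), so augmented.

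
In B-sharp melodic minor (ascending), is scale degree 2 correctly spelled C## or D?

C##

Each scale degree takes a distinct letter name. Degree 2 of a scale on B must use the letter C.
C## and D are enharmonically the same pitch, but only C## uses the letter C, so it is the correct spelling here.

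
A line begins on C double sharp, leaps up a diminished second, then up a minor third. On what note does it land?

F

A diminished second up from C## is D (letter D, 0 semitones up).
A minor third up from D is F (letter F, 3 semitones up).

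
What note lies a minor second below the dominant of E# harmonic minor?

The dominant of E# harmonic minor is B#.
A minor second (1 semitone) below B# lands on the letter A, giving A##.

A##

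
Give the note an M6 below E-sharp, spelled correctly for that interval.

G#

A sixth below E lands on the letter G.
A major sixth spans 9 semitones, so E# moves to pitch class 8. On the letter G that is G#.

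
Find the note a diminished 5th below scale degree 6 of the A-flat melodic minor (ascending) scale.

B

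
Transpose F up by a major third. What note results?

F up a major third is A, so the target letter is A.
From F, a major third is 4 semitones up: A.

A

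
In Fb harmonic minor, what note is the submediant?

Degree 6 takes the letter 5 steps above F, which is D.
In harmonic minor, degree 6 sits 8 semitones above the tonic. Fb + 8 semitones is pitch class 0, spelled on D as Dbb.

Dbb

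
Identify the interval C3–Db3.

minor second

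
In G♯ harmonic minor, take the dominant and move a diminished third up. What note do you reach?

F

The dominant of G# harmonic minor is D#.
A diminished third (2 semitones) above D# lands on the letter F, giving F.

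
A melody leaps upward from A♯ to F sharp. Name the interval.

minor sixth

Counting letters A–B–C–D–E–F gives a sixth.
A#→F# = 8 semitones, 1 narrower than the major sixth (9), so minor.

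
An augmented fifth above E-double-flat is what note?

Bb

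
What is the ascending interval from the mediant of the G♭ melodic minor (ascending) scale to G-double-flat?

The mediant of Gb melodic minor (ascending) is Bbb.
Bbb up to Gbb: letters B→G make it a sixth; 8 semitones makes it minor.

minor sixth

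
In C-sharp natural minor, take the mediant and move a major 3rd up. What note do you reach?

The mediant of C# natural minor is E.
A major third (4 semitones) above E lands on the letter G, giving G#.

G#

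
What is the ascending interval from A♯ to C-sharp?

minor third

Counting letters A–B–C gives a third.
A#→C# = 3 semitones, 1 narrower than the major third (4), so minor.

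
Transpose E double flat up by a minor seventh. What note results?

Dbb

E up a major seventh is D#, so the target letter is D.
From Ebb, a minor seventh is 10 semitones up: Dbb.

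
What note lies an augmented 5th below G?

Cb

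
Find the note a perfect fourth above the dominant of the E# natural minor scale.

E#

The dominant of E# natural minor is B#.
A perfect fourth (5 semitones) above B# lands on the letter E, giving E#.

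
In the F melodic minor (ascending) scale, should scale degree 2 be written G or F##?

Each scale degree takes a distinct letter name. Degree 2 of a scale on F must use the letter G.
G and F## are enharmonically the same pitch, but only G uses the letter G, so it is the correct spelling here.

G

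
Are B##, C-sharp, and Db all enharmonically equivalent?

Yes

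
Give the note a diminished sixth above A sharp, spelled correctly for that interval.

F

A sixth above A lands on the letter F.
A diminished sixth spans 7 semitones, so A# moves to pitch class 5. On the letter F that is F.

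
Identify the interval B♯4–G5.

diminished sixth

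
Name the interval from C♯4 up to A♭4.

diminished sixth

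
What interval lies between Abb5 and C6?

augmented third

Counting letters A–B–C gives a third.
Abb→C = 5 semitones, 1 wider than the major third (4), so augmented.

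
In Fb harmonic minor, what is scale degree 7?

The Fb harmonic minor scale runs Fb Gb Abb Bbb Cb Dbb Eb.
Degree 7 is Eb.

Eb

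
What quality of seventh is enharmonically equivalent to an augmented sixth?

minor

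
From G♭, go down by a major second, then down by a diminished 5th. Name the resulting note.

A major second down from Gb is Fb (letter F, 2 semitones down).
A diminished fifth down from Fb is Bb (letter B, 6 semitones down).

Bb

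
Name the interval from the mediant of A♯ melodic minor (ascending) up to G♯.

perfect fifth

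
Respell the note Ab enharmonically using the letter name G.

Plain G sits 1 semitone below Ab, so on the letter G the same pitch needs a sharp: G#.

G#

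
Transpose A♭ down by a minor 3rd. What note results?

F

A third below A lands on the letter F.
A minor third spans 3 semitones, so Ab moves to pitch class 5. On the letter F that is F.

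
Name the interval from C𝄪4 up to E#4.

minor third

The letter names run C→E, a span of 2 letter steps, so the interval is some kind of third.
C## to E# is 3 semitones. A major third is 4, so 3 makes it minor.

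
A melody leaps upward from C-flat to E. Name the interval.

The letter names run C→E, a span of 2 letter steps, so the interval is some kind of third.
Cb to E is 5 semitones. A major third is 4, so 5 makes it augmented.

augmented third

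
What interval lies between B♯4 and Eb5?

doubly diminished fourth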